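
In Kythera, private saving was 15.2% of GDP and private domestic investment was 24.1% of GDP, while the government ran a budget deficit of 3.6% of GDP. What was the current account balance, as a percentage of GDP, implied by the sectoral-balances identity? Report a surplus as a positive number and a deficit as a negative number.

-12.5

By the sectoral-balances identity, CA = (S_private - I) + (T - G).
Private balance = 15.2 - 24.1 = -8.9
Government balance (T - G) = -3.6
CA = -8.9 + (-3.6) = -12.5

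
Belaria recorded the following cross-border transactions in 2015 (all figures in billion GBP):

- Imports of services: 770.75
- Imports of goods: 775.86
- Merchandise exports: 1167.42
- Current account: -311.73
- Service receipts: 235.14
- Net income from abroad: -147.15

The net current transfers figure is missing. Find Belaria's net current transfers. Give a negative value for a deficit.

Current account = goods balance + services balance + net primary income + net secondary income
Sum of the known components = -291.20
Net current transfers = CA - (known components) = -311.73 - (-291.20) = -20.53

-20.53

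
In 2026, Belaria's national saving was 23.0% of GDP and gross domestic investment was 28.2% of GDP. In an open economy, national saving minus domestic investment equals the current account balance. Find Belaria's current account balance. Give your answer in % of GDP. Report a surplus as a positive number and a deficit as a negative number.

CA = S - I = 23.0 - 28.2 = -5.2

-5.2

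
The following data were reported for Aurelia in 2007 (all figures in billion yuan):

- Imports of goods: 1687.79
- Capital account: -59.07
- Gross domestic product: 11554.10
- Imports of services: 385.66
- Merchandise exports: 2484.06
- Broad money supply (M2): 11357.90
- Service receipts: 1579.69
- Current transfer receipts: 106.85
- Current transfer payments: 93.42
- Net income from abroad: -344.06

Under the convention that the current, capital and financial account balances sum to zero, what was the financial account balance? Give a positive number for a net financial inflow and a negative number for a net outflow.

Goods balance = 2484.06 - 1687.79 = 796.27
Services balance = 1579.69 - 385.66 = 1194.03
Trade balance (goods + services) = 796.27 + 1194.03 = 1990.30
Net primary income = -344.06
Net secondary income = 106.85 - 93.42 = 13.43
Current account = 1990.30 + (-344.06) + 13.43 = 1659.67
Financial account = -(1659.67 + (-59.07)) = -1600.60

-1600.60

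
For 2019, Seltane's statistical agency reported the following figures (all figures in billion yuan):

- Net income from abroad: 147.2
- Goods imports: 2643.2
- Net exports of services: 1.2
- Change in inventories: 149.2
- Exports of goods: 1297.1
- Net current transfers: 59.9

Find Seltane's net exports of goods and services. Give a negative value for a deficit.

-1344.9

Goods balance = 1297.1 - 2643.2 = -1346.1
Services balance = 1.2
Trade balance (goods + services) = -1346.1 + 1.2 = -1344.9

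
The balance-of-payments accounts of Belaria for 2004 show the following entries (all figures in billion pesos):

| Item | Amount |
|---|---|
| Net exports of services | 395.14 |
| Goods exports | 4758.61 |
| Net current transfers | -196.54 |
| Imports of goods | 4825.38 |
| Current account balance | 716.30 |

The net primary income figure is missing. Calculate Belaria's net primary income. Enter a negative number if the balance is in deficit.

Current account = goods balance + services balance + net primary income + net secondary income
Sum of the known components = 131.83
Net primary income = CA - (known components) = 716.30 - 131.83 = 584.47

584.47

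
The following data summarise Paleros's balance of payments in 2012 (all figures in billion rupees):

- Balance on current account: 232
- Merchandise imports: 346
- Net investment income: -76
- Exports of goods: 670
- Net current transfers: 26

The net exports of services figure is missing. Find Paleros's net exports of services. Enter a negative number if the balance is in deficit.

Current account = goods balance + services balance + net primary income + net secondary income
Sum of the known components = 274
Net exports of services = CA - (known components) = 232 - 274 = -42

-42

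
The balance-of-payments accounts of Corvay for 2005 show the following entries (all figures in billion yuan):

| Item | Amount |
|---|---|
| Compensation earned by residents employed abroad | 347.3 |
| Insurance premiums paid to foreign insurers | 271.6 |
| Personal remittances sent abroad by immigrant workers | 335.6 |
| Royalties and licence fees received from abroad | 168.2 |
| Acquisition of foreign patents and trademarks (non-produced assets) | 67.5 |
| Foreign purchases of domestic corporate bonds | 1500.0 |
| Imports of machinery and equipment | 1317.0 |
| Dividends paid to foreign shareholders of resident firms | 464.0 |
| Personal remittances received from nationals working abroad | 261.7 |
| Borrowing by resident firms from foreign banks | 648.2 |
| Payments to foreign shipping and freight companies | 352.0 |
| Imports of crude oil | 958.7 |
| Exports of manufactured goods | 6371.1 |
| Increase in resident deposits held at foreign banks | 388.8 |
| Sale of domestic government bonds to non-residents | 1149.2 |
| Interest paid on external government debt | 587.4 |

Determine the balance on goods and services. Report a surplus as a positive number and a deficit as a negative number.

Goods: -1317.0 - 958.7 + 6371.1 = 4095.4
Services: -271.6 + 168.2 - 352.0 = -455.4
Trade balance = 4095.4 + (-455.4) = 3640.0
(Excluded from the trade balance — primary income: compensation earned by residents employed abroad 347.3, dividends paid to foreign shareholders of resident firms 464.0, interest paid on external government debt 587.4; secondary income: personal remittances sent abroad by immigrant workers 335.6, personal remittances received from nationals working abroad 261.7; capital account: acquisition of foreign patents and trademarks (non-produced assets) 67.5; financial account: foreign purchases of domestic corporate bonds 1500.0, borrowing by resident firms from foreign banks 648.2, increase in resident deposits held at foreign banks 388.8, sale of domestic government bonds to non-residents 1149.2.)

3640.0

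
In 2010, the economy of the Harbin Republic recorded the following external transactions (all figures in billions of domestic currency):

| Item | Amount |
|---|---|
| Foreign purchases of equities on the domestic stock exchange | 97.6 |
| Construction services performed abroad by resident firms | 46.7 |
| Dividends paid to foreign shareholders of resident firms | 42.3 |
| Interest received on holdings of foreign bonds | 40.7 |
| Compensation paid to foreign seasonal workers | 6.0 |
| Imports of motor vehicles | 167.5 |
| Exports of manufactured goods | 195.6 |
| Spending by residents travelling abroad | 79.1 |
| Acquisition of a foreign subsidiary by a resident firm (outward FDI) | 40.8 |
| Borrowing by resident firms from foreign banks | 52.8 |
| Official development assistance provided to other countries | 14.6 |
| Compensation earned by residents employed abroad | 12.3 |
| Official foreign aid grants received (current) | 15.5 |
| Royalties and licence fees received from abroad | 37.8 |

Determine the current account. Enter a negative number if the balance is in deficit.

39.1

Goods: 195.6 - 167.5 = 28.1
Services: -79.1 + 37.8 + 46.7 = 5.4
Primary income: -6.0 - 42.3 + 40.7 + 12.3 = 4.7
Secondary income: -14.6 + 15.5 = 0.9
Current account = 28.1 + 5.4 + 4.7 + 0.9 = 39.1
(Excluded from the current account — financial account: foreign purchases of equities on the domestic stock exchange 97.6, acquisition of a foreign subsidiary by a resident firm (outward FDI) 40.8, borrowing by resident firms from foreign banks 52.8.)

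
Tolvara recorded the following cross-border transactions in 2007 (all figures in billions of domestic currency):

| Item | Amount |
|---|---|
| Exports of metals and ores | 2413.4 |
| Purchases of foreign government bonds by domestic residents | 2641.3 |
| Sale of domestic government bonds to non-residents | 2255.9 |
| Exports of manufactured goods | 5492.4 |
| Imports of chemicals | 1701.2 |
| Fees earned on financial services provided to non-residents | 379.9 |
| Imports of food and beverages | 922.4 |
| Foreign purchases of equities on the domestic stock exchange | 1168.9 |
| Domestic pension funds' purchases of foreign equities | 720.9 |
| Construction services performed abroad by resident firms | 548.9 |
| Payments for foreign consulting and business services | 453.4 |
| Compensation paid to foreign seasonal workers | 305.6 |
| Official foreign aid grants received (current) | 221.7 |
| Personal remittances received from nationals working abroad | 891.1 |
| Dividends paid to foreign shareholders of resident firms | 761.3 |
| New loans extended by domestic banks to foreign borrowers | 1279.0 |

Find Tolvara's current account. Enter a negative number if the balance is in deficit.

5803.5

Goods: -1701.2 + 5492.4 - 922.4 + 2413.4 = 5282.2
Services: 379.9 + 548.9 - 453.4 = 475.4
Primary income: -761.3 - 305.6 = -1066.9
Secondary income: 891.1 + 221.7 = 1112.8
Current account = 5282.2 + 475.4 + (-1066.9) + 1112.8 = 5803.5
(Excluded from the current account — financial account: purchases of foreign government bonds by domestic residents 2641.3, sale of domestic government bonds to non-residents 2255.9, foreign purchases of equities on the domestic stock exchange 1168.9, domestic pension funds' purchases of foreign equities 720.9, new loans extended by domestic banks to foreign borrowers 1279.0.)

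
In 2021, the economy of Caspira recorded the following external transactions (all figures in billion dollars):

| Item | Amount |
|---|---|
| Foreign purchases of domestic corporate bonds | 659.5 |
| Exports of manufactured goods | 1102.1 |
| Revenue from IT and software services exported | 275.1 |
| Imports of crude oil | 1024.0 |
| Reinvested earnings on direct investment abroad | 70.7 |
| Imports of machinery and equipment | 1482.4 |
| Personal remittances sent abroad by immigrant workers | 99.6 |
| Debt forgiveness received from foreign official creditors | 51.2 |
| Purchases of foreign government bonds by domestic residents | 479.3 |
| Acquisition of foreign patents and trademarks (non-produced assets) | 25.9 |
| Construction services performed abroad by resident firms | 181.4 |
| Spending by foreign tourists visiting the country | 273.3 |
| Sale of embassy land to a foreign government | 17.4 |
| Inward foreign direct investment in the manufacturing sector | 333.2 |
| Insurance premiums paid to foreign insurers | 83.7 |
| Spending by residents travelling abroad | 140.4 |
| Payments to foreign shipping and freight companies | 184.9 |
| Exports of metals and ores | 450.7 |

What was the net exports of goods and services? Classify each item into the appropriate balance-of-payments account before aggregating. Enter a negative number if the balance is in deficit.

-632.8

Goods: -1024.0 - 1482.4 + 1102.1 + 450.7 = -953.6
Services: 273.3 + 181.4 + 275.1 - 140.4 - 83.7 - 184.9 = 320.8
Trade balance = -953.6 + 320.8 = -632.8
(Excluded from the trade balance — financial account: foreign purchases of domestic corporate bonds 659.5, purchases of foreign government bonds by domestic residents 479.3, inward foreign direct investment in the manufacturing sector 333.2; primary income: reinvested earnings on direct investment abroad 70.7; secondary income: personal remittances sent abroad by immigrant workers 99.6; capital account: debt forgiveness received from foreign official creditors 51.2, acquisition of foreign patents and trademarks (non-produced assets) 25.9, sale of embassy land to a foreign government 17.4.)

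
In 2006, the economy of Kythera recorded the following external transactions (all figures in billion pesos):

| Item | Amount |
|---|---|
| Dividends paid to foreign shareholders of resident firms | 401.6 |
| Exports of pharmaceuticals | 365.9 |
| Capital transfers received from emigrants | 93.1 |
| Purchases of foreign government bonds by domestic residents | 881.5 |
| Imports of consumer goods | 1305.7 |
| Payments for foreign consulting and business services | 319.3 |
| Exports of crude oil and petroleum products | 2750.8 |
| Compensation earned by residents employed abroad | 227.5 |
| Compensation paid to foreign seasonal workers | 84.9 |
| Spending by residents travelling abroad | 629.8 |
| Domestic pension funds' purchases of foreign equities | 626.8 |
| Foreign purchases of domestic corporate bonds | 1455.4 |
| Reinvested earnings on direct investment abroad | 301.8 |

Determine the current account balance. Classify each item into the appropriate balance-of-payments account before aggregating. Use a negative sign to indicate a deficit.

904.7

Goods: 365.9 + 2750.8 - 1305.7 = 1811.0
Services: -319.3 - 629.8 = -949.1
Primary income: 227.5 - 401.6 + 301.8 - 84.9 = 42.8
Current account = 1811.0 + (-949.1) + 42.8 = 904.7
(Excluded from the current account — capital account: capital transfers received from emigrants 93.1; financial account: purchases of foreign government bonds by domestic residents 881.5, domestic pension funds' purchases of foreign equities 626.8, foreign purchases of domestic corporate bonds 1455.4.)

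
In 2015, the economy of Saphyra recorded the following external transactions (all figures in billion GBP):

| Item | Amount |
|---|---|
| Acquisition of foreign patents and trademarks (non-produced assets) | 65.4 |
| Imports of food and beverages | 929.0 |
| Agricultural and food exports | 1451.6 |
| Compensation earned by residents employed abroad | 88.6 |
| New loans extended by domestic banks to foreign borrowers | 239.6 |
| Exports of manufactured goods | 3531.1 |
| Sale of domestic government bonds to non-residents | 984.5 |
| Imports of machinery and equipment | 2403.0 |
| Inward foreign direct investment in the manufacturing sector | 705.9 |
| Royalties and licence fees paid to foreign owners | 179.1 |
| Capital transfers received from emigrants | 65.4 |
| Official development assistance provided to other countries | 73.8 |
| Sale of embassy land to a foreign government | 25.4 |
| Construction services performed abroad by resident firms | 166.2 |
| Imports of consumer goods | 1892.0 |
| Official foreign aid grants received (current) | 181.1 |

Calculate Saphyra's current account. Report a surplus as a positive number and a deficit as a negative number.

Goods: -2403.0 - 929.0 + 1451.6 + 3531.1 - 1892.0 = -241.3
Services: 166.2 - 179.1 = -12.9
Primary income: 88.6
Secondary income: 181.1 - 73.8 = 107.3
Current account = (-241.3) + (-12.9) + 88.6 + 107.3 = -58.3
(Excluded from the current account — capital account: acquisition of foreign patents and trademarks (non-produced assets) 65.4, capital transfers received from emigrants 65.4, sale of embassy land to a foreign government 25.4; financial account: new loans extended by domestic banks to foreign borrowers 239.6, sale of domestic government bonds to non-residents 984.5, inward foreign direct investment in the manufacturing sector 705.9.)

-58.3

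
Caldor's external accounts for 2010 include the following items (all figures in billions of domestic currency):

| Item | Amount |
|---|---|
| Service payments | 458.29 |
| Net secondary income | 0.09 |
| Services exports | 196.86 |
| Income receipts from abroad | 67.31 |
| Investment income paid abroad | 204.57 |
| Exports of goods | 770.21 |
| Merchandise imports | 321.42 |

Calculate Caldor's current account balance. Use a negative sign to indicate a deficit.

Goods balance = 770.21 - 321.42 = 448.79
Services balance = 196.86 - 458.29 = -261.43
Trade balance (goods + services) = 448.79 + (-261.43) = 187.36
Net primary income = 67.31 - 204.57 = -137.26
Net secondary income = 0.09
Current account = 187.36 + (-137.26) + 0.09 = 50.19

50.19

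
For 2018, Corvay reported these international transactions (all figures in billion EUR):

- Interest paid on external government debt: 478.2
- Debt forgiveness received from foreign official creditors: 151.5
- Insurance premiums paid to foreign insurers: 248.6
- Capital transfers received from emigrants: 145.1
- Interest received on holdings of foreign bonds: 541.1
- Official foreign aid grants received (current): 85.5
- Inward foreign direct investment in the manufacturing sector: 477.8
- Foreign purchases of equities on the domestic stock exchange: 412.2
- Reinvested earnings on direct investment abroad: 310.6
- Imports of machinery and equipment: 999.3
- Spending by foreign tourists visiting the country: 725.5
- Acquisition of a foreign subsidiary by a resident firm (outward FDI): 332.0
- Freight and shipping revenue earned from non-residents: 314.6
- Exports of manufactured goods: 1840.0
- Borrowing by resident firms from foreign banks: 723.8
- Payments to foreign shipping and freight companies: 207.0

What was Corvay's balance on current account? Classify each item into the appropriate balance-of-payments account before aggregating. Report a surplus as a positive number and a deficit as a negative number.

Goods: 1840.0 - 999.3 = 840.7
Services: 725.5 + 314.6 - 248.6 - 207.0 = 584.5
Primary income: 310.6 + 541.1 - 478.2 = 373.5
Secondary income: 85.5
Current account = 840.7 + 584.5 + 373.5 + 85.5 = 1884.2
(Excluded from the current account — capital account: debt forgiveness received from foreign official creditors 151.5, capital transfers received from emigrants 145.1; financial account: inward foreign direct investment in the manufacturing sector 477.8, foreign purchases of equities on the domestic stock exchange 412.2, acquisition of a foreign subsidiary by a resident firm (outward FDI) 332.0, borrowing by resident firms from foreign banks 723.8.)

1884.2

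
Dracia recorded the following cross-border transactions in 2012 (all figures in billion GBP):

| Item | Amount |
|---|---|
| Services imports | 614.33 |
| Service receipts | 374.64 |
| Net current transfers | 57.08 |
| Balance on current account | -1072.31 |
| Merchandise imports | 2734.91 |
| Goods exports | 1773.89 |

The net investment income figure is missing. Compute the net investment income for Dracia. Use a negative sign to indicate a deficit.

71.32

Current account = goods balance + services balance + net primary income + net secondary income
Sum of the known components = -1143.63
Net investment income = CA - (known components) = -1072.31 - (-1143.63) = 71.32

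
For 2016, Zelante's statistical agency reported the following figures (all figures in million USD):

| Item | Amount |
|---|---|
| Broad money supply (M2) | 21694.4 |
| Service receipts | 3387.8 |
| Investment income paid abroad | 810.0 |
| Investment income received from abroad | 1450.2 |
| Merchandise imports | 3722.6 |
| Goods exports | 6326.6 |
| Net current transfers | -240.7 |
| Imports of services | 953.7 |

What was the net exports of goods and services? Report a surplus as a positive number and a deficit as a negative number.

5038.1

Goods balance = 6326.6 - 3722.6 = 2604.0
Services balance = 3387.8 - 953.7 = 2434.1
Trade balance (goods + services) = 2604.0 + 2434.1 = 5038.1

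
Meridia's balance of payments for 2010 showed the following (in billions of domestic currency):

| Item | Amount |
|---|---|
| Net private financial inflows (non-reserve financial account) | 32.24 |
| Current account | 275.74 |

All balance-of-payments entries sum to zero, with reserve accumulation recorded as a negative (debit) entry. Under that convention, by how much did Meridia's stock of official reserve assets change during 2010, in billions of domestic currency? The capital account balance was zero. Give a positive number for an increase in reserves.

307.98

Official reserve transactions balance = -(275.74 + 32.24) = -307.98
An accumulation of reserves is recorded as a debit (negative entry), so the change in the stock of reserves is the negative of that balance.
Change in official reserves = -(-307.98) = 307.98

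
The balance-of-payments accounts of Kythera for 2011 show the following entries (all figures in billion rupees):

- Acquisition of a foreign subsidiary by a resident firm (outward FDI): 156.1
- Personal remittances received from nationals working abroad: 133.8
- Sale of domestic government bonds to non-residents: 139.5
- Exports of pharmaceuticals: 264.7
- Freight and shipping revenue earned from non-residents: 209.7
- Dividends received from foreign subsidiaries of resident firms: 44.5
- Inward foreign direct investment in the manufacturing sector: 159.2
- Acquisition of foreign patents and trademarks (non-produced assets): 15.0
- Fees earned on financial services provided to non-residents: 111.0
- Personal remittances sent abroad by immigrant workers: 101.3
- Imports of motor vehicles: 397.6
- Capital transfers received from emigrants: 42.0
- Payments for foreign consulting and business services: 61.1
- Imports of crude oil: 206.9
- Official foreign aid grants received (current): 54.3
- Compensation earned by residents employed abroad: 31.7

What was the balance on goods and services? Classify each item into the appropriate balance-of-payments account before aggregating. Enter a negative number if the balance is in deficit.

Goods: 264.7 - 397.6 - 206.9 = -339.8
Services: 111.0 + 209.7 - 61.1 = 259.6
Trade balance = -339.8 + 259.6 = -80.2
(Excluded from the trade balance — financial account: acquisition of a foreign subsidiary by a resident firm (outward FDI) 156.1, sale of domestic government bonds to non-residents 139.5, inward foreign direct investment in the manufacturing sector 159.2; secondary income: personal remittances received from nationals working abroad 133.8, personal remittances sent abroad by immigrant workers 101.3, official foreign aid grants received (current) 54.3; primary income: dividends received from foreign subsidiaries of resident firms 44.5, compensation earned by residents employed abroad 31.7; capital account: acquisition of foreign patents and trademarks (non-produced assets) 15.0, capital transfers received from emigrants 42.0.)

-80.2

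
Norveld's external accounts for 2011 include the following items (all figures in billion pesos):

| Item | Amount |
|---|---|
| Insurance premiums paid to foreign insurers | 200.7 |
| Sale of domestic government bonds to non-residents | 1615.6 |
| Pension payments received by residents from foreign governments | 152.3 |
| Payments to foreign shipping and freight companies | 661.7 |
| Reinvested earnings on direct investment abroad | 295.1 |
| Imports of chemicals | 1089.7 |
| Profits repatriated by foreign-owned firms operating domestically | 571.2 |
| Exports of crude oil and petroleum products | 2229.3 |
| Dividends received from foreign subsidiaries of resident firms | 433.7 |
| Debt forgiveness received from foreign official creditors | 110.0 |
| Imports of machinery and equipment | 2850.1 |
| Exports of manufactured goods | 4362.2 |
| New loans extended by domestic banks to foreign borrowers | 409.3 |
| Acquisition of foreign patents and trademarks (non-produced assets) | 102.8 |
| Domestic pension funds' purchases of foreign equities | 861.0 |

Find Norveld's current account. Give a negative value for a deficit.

2099.2

Goods: 2229.3 - 2850.1 + 4362.2 - 1089.7 = 2651.7
Services: -200.7 - 661.7 = -862.4
Primary income: 433.7 + 295.1 - 571.2 = 157.6
Secondary income: 152.3
Current account = 2651.7 + (-862.4) + 157.6 + 152.3 = 2099.2
(Excluded from the current account — financial account: sale of domestic government bonds to non-residents 1615.6, new loans extended by domestic banks to foreign borrowers 409.3, domestic pension funds' purchases of foreign equities 861.0; capital account: debt forgiveness received from foreign official creditors 110.0, acquisition of foreign patents and trademarks (non-produced assets) 102.8.)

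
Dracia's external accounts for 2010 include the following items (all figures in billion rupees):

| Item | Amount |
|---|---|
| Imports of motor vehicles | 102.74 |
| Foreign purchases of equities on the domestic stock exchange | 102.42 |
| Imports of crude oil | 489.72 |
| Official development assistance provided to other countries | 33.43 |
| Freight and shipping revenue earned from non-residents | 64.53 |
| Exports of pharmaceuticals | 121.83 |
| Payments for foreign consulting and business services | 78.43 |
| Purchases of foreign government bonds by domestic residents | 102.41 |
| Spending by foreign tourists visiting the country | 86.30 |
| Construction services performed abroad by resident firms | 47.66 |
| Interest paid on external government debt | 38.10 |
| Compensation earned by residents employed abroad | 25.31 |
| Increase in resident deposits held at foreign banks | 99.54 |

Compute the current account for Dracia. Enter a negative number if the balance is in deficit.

Goods: -489.72 - 102.74 + 121.83 = -470.63
Services: 64.53 + 47.66 - 78.43 + 86.30 = 120.06
Primary income: 25.31 - 38.10 = -12.79
Secondary income: -33.43
Current account = (-470.63) + 120.06 + (-12.79) + (-33.43) = -396.79
(Excluded from the current account — financial account: foreign purchases of equities on the domestic stock exchange 102.42, purchases of foreign government bonds by domestic residents 102.41, increase in resident deposits held at foreign banks 99.54.)

-396.79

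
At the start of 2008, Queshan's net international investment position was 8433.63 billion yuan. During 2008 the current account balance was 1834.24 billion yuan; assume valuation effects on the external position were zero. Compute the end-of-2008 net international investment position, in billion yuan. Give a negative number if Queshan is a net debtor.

10267.87

With no valuation effects, change in NIIP = current account = 1834.24
End-of-year NIIP = 8433.63 + 1834.24 = 10267.87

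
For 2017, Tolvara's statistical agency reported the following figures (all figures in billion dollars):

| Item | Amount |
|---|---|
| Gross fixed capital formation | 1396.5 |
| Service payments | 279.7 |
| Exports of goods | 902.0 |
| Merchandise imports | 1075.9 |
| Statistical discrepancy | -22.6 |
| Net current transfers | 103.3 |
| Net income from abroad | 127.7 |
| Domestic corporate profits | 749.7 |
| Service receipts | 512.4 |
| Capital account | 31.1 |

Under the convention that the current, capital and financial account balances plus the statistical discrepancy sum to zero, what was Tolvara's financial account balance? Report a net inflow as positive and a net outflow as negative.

-298.3

Goods balance = 902.0 - 1075.9 = -173.9
Services balance = 512.4 - 279.7 = 232.7
Trade balance (goods + services) = -173.9 + 232.7 = 58.8
Net primary income = 127.7
Net secondary income = 103.3
Current account = 58.8 + 127.7 + 103.3 = 289.8
Financial account = -(289.8 + 31.1 + (-22.6)) = -298.3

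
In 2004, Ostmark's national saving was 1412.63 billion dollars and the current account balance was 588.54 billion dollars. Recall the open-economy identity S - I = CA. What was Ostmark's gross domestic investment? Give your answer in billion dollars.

824.09

S - I = CA (net lending to the rest of the world).
I = S - CA = 1412.63 - 588.54 = 824.09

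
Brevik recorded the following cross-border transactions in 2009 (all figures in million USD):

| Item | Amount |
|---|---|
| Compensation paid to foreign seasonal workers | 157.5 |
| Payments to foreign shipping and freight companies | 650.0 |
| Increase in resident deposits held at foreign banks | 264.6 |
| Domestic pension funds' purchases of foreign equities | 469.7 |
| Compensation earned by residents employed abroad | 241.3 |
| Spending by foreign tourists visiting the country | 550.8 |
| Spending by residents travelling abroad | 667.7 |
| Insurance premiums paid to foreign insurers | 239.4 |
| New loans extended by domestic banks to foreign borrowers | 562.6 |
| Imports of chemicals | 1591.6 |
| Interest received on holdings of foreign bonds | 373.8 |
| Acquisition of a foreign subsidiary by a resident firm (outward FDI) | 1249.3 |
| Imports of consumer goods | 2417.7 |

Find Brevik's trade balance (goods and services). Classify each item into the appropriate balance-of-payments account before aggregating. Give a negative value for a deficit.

Goods: -1591.6 - 2417.7 = -4009.3
Services: 550.8 - 239.4 - 650.0 - 667.7 = -1006.3
Trade balance = -4009.3 + (-1006.3) = -5015.6
(Excluded from the trade balance — primary income: compensation paid to foreign seasonal workers 157.5, compensation earned by residents employed abroad 241.3, interest received on holdings of foreign bonds 373.8; financial account: increase in resident deposits held at foreign banks 264.6, domestic pension funds' purchases of foreign equities 469.7, new loans extended by domestic banks to foreign borrowers 562.6, acquisition of a foreign subsidiary by a resident firm (outward FDI) 1249.3.)

-5015.6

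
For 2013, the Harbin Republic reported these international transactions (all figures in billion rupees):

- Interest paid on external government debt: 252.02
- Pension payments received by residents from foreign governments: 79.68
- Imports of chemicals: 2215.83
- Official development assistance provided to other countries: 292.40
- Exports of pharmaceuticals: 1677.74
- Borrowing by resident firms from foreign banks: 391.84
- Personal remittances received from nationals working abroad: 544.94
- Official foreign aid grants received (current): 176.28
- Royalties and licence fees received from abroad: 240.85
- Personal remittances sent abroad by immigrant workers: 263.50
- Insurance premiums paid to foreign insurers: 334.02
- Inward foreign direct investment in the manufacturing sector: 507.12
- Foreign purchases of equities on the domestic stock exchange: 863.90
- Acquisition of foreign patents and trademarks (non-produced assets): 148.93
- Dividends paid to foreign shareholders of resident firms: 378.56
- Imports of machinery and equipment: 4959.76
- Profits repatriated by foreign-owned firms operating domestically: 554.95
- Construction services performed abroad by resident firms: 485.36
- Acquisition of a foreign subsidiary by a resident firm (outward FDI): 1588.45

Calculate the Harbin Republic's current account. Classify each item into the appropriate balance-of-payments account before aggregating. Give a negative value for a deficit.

-6046.19

Goods: -2215.83 - 4959.76 + 1677.74 = -5497.85
Services: -334.02 + 485.36 + 240.85 = 392.19
Primary income: -252.02 - 378.56 - 554.95 = -1185.53
Secondary income: 176.28 + 544.94 - 292.40 - 263.50 + 79.68 = 245.00
Current account = (-5497.85) + 392.19 + (-1185.53) + 245.00 = -6046.19
(Excluded from the current account — financial account: borrowing by resident firms from foreign banks 391.84, inward foreign direct investment in the manufacturing sector 507.12, foreign purchases of equities on the domestic stock exchange 863.90, acquisition of a foreign subsidiary by a resident firm (outward FDI) 1588.45; capital account: acquisition of foreign patents and trademarks (non-produced assets) 148.93.)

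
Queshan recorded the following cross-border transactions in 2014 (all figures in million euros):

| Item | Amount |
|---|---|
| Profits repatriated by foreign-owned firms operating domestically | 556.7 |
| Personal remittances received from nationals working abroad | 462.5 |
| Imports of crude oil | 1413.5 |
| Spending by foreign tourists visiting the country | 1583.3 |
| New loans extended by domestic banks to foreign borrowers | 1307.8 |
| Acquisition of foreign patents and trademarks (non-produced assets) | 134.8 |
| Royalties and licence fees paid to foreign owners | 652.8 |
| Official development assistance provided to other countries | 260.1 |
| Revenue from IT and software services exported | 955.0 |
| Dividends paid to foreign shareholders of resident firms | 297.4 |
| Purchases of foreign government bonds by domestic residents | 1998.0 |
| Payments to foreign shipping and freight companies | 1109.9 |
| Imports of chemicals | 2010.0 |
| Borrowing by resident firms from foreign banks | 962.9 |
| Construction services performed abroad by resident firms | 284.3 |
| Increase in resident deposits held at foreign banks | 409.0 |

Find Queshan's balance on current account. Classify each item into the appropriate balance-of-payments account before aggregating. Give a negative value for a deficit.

-3015.3

Goods: -1413.5 - 2010.0 = -3423.5
Services: 284.3 - 652.8 - 1109.9 + 955.0 + 1583.3 = 1059.9
Primary income: -297.4 - 556.7 = -854.1
Secondary income: -260.1 + 462.5 = 202.4
Current account = (-3423.5) + 1059.9 + (-854.1) + 202.4 = -3015.3
(Excluded from the current account — financial account: new loans extended by domestic banks to foreign borrowers 1307.8, purchases of foreign government bonds by domestic residents 1998.0, borrowing by resident firms from foreign banks 962.9, increase in resident deposits held at foreign banks 409.0; capital account: acquisition of foreign patents and trademarks (non-produced assets) 134.8.)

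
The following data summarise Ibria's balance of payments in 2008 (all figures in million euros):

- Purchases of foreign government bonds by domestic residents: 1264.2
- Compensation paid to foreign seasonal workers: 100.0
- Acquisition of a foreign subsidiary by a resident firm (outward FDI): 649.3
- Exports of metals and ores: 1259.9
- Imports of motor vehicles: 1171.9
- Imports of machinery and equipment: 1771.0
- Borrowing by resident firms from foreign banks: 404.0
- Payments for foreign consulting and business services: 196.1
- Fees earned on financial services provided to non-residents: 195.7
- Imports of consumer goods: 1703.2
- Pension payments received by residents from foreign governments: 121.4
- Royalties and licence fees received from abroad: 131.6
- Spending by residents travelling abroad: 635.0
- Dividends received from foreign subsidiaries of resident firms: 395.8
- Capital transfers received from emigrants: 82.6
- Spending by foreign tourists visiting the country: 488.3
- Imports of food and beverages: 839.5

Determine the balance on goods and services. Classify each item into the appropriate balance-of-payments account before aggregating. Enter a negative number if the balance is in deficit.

-4241.2

Goods: -1703.2 + 1259.9 - 1771.0 - 1171.9 - 839.5 = -4225.7
Services: -196.1 + 488.3 + 195.7 - 635.0 + 131.6 = -15.5
Trade balance = -4225.7 + (-15.5) = -4241.2
(Excluded from the trade balance — financial account: purchases of foreign government bonds by domestic residents 1264.2, acquisition of a foreign subsidiary by a resident firm (outward FDI) 649.3, borrowing by resident firms from foreign banks 404.0; primary income: compensation paid to foreign seasonal workers 100.0, dividends received from foreign subsidiaries of resident firms 395.8; secondary income: pension payments received by residents from foreign governments 121.4; capital account: capital transfers received from emigrants 82.6.)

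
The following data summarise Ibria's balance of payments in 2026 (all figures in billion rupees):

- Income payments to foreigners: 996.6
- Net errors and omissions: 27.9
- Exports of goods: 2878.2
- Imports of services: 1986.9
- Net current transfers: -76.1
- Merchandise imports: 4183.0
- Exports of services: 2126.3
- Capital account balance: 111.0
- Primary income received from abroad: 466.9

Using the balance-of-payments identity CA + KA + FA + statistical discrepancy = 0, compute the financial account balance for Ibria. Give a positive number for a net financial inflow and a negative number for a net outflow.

Goods balance = 2878.2 - 4183.0 = -1304.8
Services balance = 2126.3 - 1986.9 = 139.4
Trade balance (goods + services) = -1304.8 + 139.4 = -1165.4
Net primary income = 466.9 - 996.6 = -529.7
Net secondary income = -76.1
Current account = -1165.4 + (-529.7) + (-76.1) = -1771.2
Financial account = -(-1771.2 + 111.0 + 27.9) = 1632.3

1632.3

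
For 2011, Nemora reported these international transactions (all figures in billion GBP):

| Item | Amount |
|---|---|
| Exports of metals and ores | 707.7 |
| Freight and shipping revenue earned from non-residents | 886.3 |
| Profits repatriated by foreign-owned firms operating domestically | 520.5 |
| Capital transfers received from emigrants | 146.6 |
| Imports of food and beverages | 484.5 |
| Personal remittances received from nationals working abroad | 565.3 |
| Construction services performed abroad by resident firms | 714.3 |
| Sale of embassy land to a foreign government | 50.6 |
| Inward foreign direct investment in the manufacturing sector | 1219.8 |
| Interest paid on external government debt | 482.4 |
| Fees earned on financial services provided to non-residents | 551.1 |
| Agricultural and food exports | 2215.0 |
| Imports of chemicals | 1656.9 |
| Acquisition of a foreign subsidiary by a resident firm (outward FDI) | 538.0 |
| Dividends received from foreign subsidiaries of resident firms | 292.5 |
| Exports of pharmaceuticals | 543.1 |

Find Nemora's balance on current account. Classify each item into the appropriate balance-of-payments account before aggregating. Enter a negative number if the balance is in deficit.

Goods: -484.5 + 707.7 - 1656.9 + 543.1 + 2215.0 = 1324.4
Services: 551.1 + 714.3 + 886.3 = 2151.7
Primary income: -482.4 - 520.5 + 292.5 = -710.4
Secondary income: 565.3
Current account = 1324.4 + 2151.7 + (-710.4) + 565.3 = 3331.0
(Excluded from the current account — capital account: capital transfers received from emigrants 146.6, sale of embassy land to a foreign government 50.6; financial account: inward foreign direct investment in the manufacturing sector 1219.8, acquisition of a foreign subsidiary by a resident firm (outward FDI) 538.0.)

3331.0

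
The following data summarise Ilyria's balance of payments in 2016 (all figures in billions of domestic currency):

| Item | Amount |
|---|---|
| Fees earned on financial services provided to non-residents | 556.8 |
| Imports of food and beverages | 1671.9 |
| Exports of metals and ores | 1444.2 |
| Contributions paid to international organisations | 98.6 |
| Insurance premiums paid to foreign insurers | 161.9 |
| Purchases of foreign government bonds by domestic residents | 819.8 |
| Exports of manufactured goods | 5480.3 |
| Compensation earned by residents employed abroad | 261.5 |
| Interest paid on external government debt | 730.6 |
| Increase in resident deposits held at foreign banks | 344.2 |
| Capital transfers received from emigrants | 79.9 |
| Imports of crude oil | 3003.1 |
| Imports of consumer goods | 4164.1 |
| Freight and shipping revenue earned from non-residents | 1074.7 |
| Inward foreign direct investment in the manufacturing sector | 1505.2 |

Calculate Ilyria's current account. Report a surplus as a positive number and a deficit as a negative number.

Goods: -3003.1 - 4164.1 + 1444.2 - 1671.9 + 5480.3 = -1914.6
Services: 556.8 + 1074.7 - 161.9 = 1469.6
Primary income: 261.5 - 730.6 = -469.1
Secondary income: -98.6
Current account = (-1914.6) + 1469.6 + (-469.1) + (-98.6) = -1012.7
(Excluded from the current account — financial account: purchases of foreign government bonds by domestic residents 819.8, increase in resident deposits held at foreign banks 344.2, inward foreign direct investment in the manufacturing sector 1505.2; capital account: capital transfers received from emigrants 79.9.)

-1012.7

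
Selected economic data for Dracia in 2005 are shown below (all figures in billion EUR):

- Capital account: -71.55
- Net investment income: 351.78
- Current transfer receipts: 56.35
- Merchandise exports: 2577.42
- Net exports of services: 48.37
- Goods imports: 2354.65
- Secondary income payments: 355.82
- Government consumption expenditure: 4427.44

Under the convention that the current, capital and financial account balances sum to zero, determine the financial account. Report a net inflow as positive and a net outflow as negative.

-251.90

Goods balance = 2577.42 - 2354.65 = 222.77
Services balance = 48.37
Trade balance (goods + services) = 222.77 + 48.37 = 271.14
Net primary income = 351.78
Net secondary income = 56.35 - 355.82 = -299.47
Current account = 271.14 + 351.78 + (-299.47) = 323.45
Financial account = -(323.45 + (-71.55)) = -251.90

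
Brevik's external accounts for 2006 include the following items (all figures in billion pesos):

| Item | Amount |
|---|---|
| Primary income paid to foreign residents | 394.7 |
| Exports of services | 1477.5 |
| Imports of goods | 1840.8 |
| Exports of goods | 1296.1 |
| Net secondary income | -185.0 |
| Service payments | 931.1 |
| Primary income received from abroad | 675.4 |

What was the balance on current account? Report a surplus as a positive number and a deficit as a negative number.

97.4

Goods balance = 1296.1 - 1840.8 = -544.7
Services balance = 1477.5 - 931.1 = 546.4
Trade balance (goods + services) = -544.7 + 546.4 = 1.7
Net primary income = 675.4 - 394.7 = 280.7
Net secondary income = -185.0
Current account = 1.7 + 280.7 + (-185.0) = 97.4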